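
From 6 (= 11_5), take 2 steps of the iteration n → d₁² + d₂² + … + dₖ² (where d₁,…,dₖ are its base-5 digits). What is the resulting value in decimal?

4

6 = (1,1)_5 → 2
2 = (2)_5 → 4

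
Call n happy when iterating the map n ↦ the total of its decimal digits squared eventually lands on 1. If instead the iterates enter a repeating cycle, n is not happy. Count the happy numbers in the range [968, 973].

968: 968 → 181 → 66 → 72 → 53 → 34 → 25 → 29 → 85 → 89 → 145 → 42 → 20 → 4 → 16 → 37 → 58 → 89  (repeats 89)
969: 969 → 198 → 146 → 53 → 34 → 25 → 29 → 85 → 89 → 145 → 42 → 20 → 4 → 16 → 37 → 58 → 89  (repeats 89)
970: 970 → 130 → 10 → 1  (reaches 1)
971: 971 → 131 → 11 → 2 → 4 → 16 → 37 → 58 → 89 → 145 → 42 → 20 → 4  (repeats 4)
972: 972 → 134 → 26 → 40 → 16 → 37 → 58 → 89 → 145 → 42 → 20 → 4 → 16  (repeats 16)
973: 973 → 139 → 91 → 82 → 68 → 100 → 1  (reaches 1)
happy: 970, 973

2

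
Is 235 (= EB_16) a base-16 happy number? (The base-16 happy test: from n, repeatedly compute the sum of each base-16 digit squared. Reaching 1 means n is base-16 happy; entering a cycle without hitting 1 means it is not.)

235 = (14,11)_16 → 14² + 11² = 196 + 121 = 317
317 = (1,3,13)_16 → 1² + 3² + 13² = 1 + 9 + 169 = 179
179 = (11,3)_16 → 11² + 3² = 121 + 9 = 130
130 = (8,2)_16 → 8² + 2² = 64 + 4 = 68
68 = (4,4)_16 → 4² + 4² = 16 + 16 = 32
32 = (2,0)_16 → 2² + 0² = 4 + 0 = 4
4 = (4)_16 → 4² = 16
16 = (1,0)_16 → 1² + 0² = 1 + 0 = 1  — reached 1.

base-16 happy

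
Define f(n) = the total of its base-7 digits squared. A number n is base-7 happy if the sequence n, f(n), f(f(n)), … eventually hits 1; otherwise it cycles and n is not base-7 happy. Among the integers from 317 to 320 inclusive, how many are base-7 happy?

317: 317 → 49 → 1  — base-7 happy
318: 318 → 54 → 26 → 34 → 52 → 10 → 10  — not base-7 happy
319: 319 → 61 → 27 → 45 → 45  — not base-7 happy
320: 320 → 70 → 10 → 10  — not base-7 happy
base-7 happy: 317

1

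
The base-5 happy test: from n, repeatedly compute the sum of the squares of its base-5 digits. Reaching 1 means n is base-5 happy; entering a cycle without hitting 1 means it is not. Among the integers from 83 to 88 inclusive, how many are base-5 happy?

83: 83 → 19 → 25 → 1  (reaches 1)
84: 84 → 26 → 2 → 4 → 16 → 10 → 4  (repeats 4)
85: 85 → 13 → 13  (repeats 13)
86: 86 → 14 → 20 → 16 → 10 → 4 → 16  (repeats 16)
87: 87 → 17 → 13 → 13  (repeats 13)
88: 88 → 22 → 20 → 16 → 10 → 4 → 16  (repeats 16)
base-5 happy: 83

1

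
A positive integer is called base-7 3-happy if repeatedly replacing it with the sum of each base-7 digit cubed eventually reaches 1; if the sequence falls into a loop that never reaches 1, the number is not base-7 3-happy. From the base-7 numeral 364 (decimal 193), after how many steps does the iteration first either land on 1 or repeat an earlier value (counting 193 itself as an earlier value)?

193 = (3,6,4)_7 → 3³ + 6³ + 4³ = 27 + 216 + 64 = 307
307 = (6,1,6)_7 → 6³ + 1³ + 6³ = 216 + 1 + 216 = 433
433 = (1,1,5,6)_7 → 1³ + 1³ + 5³ + 6³ = 1 + 1 + 125 + 216 = 343
343 = (1,0,0,0)_7 → 1³ + 0³ + 0³ + 0³ = 1 + 0 + 0 + 0 = 1  — reached 1.
That took 4 steps.

4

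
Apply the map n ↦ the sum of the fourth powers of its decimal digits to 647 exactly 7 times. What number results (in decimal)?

647 → 6⁴ + 4⁴ + 7⁴ = 1296 + 256 + 2401 = 3953
3953 → 3⁴ + 9⁴ + 5⁴ + 3⁴ = 81 + 6561 + 625 + 81 = 7348
7348 → 7⁴ + 3⁴ + 4⁴ + 8⁴ = 2401 + 81 + 256 + 4096 = 6834
6834 → 6⁴ + 8⁴ + 3⁴ + 4⁴ = 1296 + 4096 + 81 + 256 = 5729
5729 → 5⁴ + 7⁴ + 2⁴ + 9⁴ = 625 + 2401 + 16 + 6561 = 9603
9603 → 9⁴ + 6⁴ + 0⁴ + 3⁴ = 6561 + 1296 + 0 + 81 = 7938
7938 → 7⁴ + 9⁴ + 3⁴ + 8⁴ = 2401 + 6561 + 81 + 4096 = 13139

13139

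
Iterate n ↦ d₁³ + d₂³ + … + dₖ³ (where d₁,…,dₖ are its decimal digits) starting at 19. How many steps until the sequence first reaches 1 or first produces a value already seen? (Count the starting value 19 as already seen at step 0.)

3

19 → 1³ + 9³ = 730
730 → 7³ + 3³ + 0³ = 370
370 → 3³ + 7³ + 0³ = 370  — 370 repeats.
That took 3 steps.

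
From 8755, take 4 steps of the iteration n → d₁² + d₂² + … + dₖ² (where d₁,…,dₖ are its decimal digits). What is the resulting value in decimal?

29

8755 → 8² + 7² + 5² + 5² = 163
163 → 1² + 6² + 3² = 46
46 → 4² + 6² = 52
52 → 5² + 2² = 29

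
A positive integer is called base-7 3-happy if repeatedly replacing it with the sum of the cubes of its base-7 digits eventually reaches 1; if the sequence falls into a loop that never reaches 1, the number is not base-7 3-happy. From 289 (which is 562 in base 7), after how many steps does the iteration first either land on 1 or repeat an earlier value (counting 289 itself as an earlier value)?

4

289 = (5,6,2)_7 → 5³ + 6³ + 2³ = 125 + 216 + 8 = 349
349 = (1,0,0,6)_7 → 1³ + 0³ + 0³ + 6³ = 1 + 0 + 0 + 216 = 217
217 = (4,3,0)_7 → 4³ + 3³ + 0³ = 64 + 27 + 0 = 91
91 = (1,6,0)_7 → 1³ + 6³ + 0³ = 1 + 216 + 0 = 217  — 217 repeats.
That took 4 steps.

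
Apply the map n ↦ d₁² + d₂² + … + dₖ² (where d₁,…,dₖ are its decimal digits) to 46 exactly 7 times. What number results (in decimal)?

20

46 → 4² + 6² = 52
52 → 5² + 2² = 29
29 → 2² + 9² = 85
85 → 8² + 5² = 89
89 → 8² + 9² = 145
145 → 1² + 4² + 5² = 42
42 → 4² + 2² = 20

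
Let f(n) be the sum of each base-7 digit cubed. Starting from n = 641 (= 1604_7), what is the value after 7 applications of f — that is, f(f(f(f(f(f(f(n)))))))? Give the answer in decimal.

65

641 = (1,6,0,4)_7 → 1³ + 6³ + 0³ + 4³ = 1 + 216 + 0 + 64 = 281
281 = (5,5,1)_7 → 5³ + 5³ + 1³ = 125 + 125 + 1 = 251
251 = (5,0,6)_7 → 5³ + 0³ + 6³ = 125 + 0 + 216 = 341
341 = (6,6,5)_7 → 6³ + 6³ + 5³ = 216 + 216 + 125 = 557
557 = (1,4,2,4)_7 → 1³ + 4³ + 2³ + 4³ = 1 + 64 + 8 + 64 = 137
137 = (2,5,4)_7 → 2³ + 5³ + 4³ = 8 + 125 + 64 = 197
197 = (4,0,1)_7 → 4³ + 0³ + 1³ = 64 + 0 + 1 = 65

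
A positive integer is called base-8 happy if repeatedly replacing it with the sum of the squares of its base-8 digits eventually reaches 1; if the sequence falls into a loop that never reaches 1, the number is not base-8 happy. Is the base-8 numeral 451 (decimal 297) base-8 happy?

not base-8 happy

297 = (4,5,1)_8 → 4² + 5² + 1² = 42
42 = (5,2)_8 → 5² + 2² = 29
29 = (3,5)_8 → 3² + 5² = 34
34 = (4,2)_8 → 4² + 2² = 20
20 = (2,4)_8 → 2² + 4² = 20  — 20 already seen; the sequence cycles without reaching 1.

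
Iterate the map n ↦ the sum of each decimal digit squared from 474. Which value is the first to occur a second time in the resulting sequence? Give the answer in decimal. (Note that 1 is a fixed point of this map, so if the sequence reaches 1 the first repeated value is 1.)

474 → 4² + 7² + 4² = 16 + 49 + 16 = 81
81 → 8² + 1² = 64 + 1 = 65
65 → 6² + 5² = 36 + 25 = 61
61 → 6² + 1² = 36 + 1 = 37
37 → 3² + 7² = 9 + 49 = 58
58 → 5² + 8² = 25 + 64 = 89
89 → 8² + 9² = 64 + 81 = 145
145 → 1² + 4² + 5² = 1 + 16 + 25 = 42
42 → 4² + 2² = 16 + 4 = 20
20 → 2² + 0² = 4 + 0 = 4
4 → 4² = 16
16 → 1² + 6² = 1 + 36 = 37  — 37 already appeared earlier.

37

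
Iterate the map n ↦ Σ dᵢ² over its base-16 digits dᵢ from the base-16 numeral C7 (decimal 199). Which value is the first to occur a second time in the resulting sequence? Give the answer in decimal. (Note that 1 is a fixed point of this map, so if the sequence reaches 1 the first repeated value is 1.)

169

199 = (12,7)_16 → 12² + 7² = 193
193 = (12,1)_16 → 12² + 1² = 145
145 = (9,1)_16 → 9² + 1² = 82
82 = (5,2)_16 → 5² + 2² = 29
29 = (1,13)_16 → 1² + 13² = 170
170 = (10,10)_16 → 10² + 10² = 200
200 = (12,8)_16 → 12² + 8² = 208
208 = (13,0)_16 → 13² + 0² = 169
169 = (10,9)_16 → 10² + 9² = 181
181 = (11,5)_16 → 11² + 5² = 146
146 = (9,2)_16 → 9² + 2² = 85
85 = (5,5)_16 → 5² + 5² = 50
50 = (3,2)_16 → 3² + 2² = 13
13 = (13)_16 → 13² = 169  — 169 already appeared earlier.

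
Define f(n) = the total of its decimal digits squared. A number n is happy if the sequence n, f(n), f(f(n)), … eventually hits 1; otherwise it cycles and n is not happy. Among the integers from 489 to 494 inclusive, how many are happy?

489: 489 → 161 → 38 → 73 → 58 → 89 → 145 → 42 → 20 → 4 → 16 → 37 → 58  — not happy
490: 490 → 97 → 130 → 10 → 1  — happy
491: 491 → 98 → 145 → 42 → 20 → 4 → 16 → 37 → 58 → 89 → 145  — not happy
492: 492 → 101 → 2 → 4 → 16 → 37 → 58 → 89 → 145 → 42 → 20 → 4  — not happy
493: 493 → 106 → 37 → 58 → 89 → 145 → 42 → 20 → 4 → 16 → 37  — not happy
494: 494 → 113 → 11 → 2 → 4 → 16 → 37 → 58 → 89 → 145 → 42 → 20 → 4  — not happy
happy: 490

1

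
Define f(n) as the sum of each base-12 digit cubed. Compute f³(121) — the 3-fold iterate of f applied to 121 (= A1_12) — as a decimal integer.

1738

121 = (10,1)_12 → 1001
1001 = (6,11,5)_12 → 1672
1672 = (11,7,4)_12 → 1738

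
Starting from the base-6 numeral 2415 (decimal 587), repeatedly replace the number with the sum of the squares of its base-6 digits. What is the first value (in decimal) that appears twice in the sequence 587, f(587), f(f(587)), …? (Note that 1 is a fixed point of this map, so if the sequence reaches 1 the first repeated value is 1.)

17

587 = (2,4,1,5)_6 → 2² + 4² + 1² + 5² = 46
46 = (1,1,4)_6 → 1² + 1² + 4² = 18
18 = (3,0)_6 → 3² + 0² = 9
9 = (1,3)_6 → 1² + 3² = 10
10 = (1,4)_6 → 1² + 4² = 17
17 = (2,5)_6 → 2² + 5² = 29
29 = (4,5)_6 → 4² + 5² = 41
41 = (1,0,5)_6 → 1² + 0² + 5² = 26
26 = (4,2)_6 → 4² + 2² = 20
20 = (3,2)_6 → 3² + 2² = 13
13 = (2,1)_6 → 2² + 1² = 5
5 = (5)_6 → 5² = 25
25 = (4,1)_6 → 4² + 1² = 17  — 17 already appeared earlier.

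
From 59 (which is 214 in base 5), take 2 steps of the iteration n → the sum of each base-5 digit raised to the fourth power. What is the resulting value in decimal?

59 = (2,1,4)_5 → 2⁴ + 1⁴ + 4⁴ = 16 + 1 + 256 = 273
273 = (2,0,4,3)_5 → 2⁴ + 0⁴ + 4⁴ + 3⁴ = 16 + 0 + 256 + 81 = 353

353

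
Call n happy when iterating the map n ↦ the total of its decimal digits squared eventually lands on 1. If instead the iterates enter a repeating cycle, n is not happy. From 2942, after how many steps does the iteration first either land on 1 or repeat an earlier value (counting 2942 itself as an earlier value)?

12

2942 → 2² + 9² + 4² + 2² = 4 + 81 + 16 + 4 = 105
105 → 1² + 0² + 5² = 1 + 0 + 25 = 26
26 → 2² + 6² = 4 + 36 = 40
40 → 4² + 0² = 16 + 0 = 16
16 → 1² + 6² = 1 + 36 = 37
37 → 3² + 7² = 9 + 49 = 58
58 → 5² + 8² = 25 + 64 = 89
89 → 8² + 9² = 64 + 81 = 145
145 → 1² + 4² + 5² = 1 + 16 + 25 = 42
42 → 4² + 2² = 16 + 4 = 20
20 → 2² + 0² = 4 + 0 = 4
4 → 4² = 16  — 16 repeats.
That took 12 steps.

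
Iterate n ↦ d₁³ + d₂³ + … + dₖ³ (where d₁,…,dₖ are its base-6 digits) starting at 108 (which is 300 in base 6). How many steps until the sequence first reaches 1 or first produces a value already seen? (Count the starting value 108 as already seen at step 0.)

4

108 = (3,0,0)_6 → 3³ + 0³ + 0³ = 27 + 0 + 0 = 27
27 = (4,3)_6 → 4³ + 3³ = 64 + 27 = 91
91 = (2,3,1)_6 → 2³ + 3³ + 1³ = 8 + 27 + 1 = 36
36 = (1,0,0)_6 → 1³ + 0³ + 0³ = 1 + 0 + 0 = 1  — reached 1.
That took 4 steps.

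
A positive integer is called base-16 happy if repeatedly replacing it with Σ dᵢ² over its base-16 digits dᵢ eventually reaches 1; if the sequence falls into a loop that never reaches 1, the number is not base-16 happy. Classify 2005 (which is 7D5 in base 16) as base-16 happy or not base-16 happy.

not base-16 happy

2005 = (7,13,5)_16 → 7² + 13² + 5² = 243
243 = (15,3)_16 → 15² + 3² = 234
234 = (14,10)_16 → 14² + 10² = 296
296 = (1,2,8)_16 → 1² + 2² + 8² = 69
69 = (4,5)_16 → 4² + 5² = 41
41 = (2,9)_16 → 2² + 9² = 85
85 = (5,5)_16 → 5² + 5² = 50
50 = (3,2)_16 → 3² + 2² = 13
13 = (13)_16 → 13² = 169
169 = (10,9)_16 → 10² + 9² = 181
181 = (11,5)_16 → 11² + 5² = 146
146 = (9,2)_16 → 9² + 2² = 85  — 85 already seen; the sequence cycles without reaching 1.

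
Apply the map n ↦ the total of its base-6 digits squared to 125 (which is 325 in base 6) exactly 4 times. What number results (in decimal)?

17

125 = (3,2,5)_6 → 3² + 2² + 5² = 38
38 = (1,0,2)_6 → 1² + 0² + 2² = 5
5 = (5)_6 → 5² = 25
25 = (4,1)_6 → 4² + 1² = 17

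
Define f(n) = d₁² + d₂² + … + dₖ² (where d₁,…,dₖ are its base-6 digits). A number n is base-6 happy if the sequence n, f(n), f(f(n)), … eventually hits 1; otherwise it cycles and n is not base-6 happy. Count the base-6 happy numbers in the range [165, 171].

1

165: 165 → 34 → 41 → 26 → 20 → 13 → 5 → 25 → 17 → 29 → 41  (repeats 41)
166: 166 → 41 → 26 → 20 → 13 → 5 → 25 → 17 → 29 → 41  (repeats 41)
167: 167 → 50 → 9 → 10 → 17 → 29 → 41 → 26 → 20 → 13 → 5 → 25 → 17  (repeats 17)
168: 168 → 32 → 29 → 41 → 26 → 20 → 13 → 5 → 25 → 17 → 29  (repeats 29)
169: 169 → 33 → 34 → 41 → 26 → 20 → 13 → 5 → 25 → 17 → 29 → 41  (repeats 41)
170: 170 → 36 → 1  (reaches 1)
171: 171 → 41 → 26 → 20 → 13 → 5 → 25 → 17 → 29 → 41  (repeats 41)
base-6 happy: 170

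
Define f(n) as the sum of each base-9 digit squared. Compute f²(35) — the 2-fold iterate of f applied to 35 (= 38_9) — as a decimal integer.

65

35 = (3,8)_9 → 3² + 8² = 9 + 64 = 73
73 = (8,1)_9 → 8² + 1² = 64 + 1 = 65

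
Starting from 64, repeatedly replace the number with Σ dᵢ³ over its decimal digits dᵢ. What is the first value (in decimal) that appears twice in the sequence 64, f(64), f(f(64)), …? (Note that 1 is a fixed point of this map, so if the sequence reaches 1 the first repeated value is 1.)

64 → 6³ + 4³ = 216 + 64 = 280
280 → 2³ + 8³ + 0³ = 8 + 512 + 0 = 520
520 → 5³ + 2³ + 0³ = 125 + 8 + 0 = 133
133 → 1³ + 3³ + 3³ = 1 + 27 + 27 = 55
55 → 5³ + 5³ = 125 + 125 = 250
250 → 2³ + 5³ + 0³ = 8 + 125 + 0 = 133  — 133 already appeared earlier.

133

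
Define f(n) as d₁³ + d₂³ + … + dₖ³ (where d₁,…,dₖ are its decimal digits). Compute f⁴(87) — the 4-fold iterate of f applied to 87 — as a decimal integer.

87 → 8³ + 7³ = 855
855 → 8³ + 5³ + 5³ = 762
762 → 7³ + 6³ + 2³ = 567
567 → 5³ + 6³ + 7³ = 684

684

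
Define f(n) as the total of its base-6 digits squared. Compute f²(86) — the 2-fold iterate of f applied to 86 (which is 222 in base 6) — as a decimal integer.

86 = (2,2,2)_6 → 2² + 2² + 2² = 12
12 = (2,0)_6 → 2² + 0² = 4

4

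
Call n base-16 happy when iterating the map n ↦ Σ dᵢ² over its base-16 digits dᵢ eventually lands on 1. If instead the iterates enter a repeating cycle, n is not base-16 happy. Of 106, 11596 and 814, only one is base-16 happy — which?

106

106: 106 → 136 → 128 → 64 → 16 → 1  — reaches 1 (base-16 happy)
11596: 11596 → 333 → 186 → 221 → 338 → 30 → 197 → 169 → 181 → 146 → 85 → 50 → 13 → 169  — repeats 169 (not base-16 happy)
814: 814 → 209 → 170 → 200 → 208 → 169 → 181 → 146 → 85 → 50 → 13 → 169  — repeats 169 (not base-16 happy)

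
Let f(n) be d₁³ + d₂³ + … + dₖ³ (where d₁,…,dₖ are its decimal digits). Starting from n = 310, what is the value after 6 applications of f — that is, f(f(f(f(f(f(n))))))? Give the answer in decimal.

133

310 → 3³ + 1³ + 0³ = 27 + 1 + 0 = 28
28 → 2³ + 8³ = 8 + 512 = 520
520 → 5³ + 2³ + 0³ = 125 + 8 + 0 = 133
133 → 1³ + 3³ + 3³ = 1 + 27 + 27 = 55
55 → 5³ + 5³ = 125 + 125 = 250
250 → 2³ + 5³ + 0³ = 8 + 125 + 0 = 133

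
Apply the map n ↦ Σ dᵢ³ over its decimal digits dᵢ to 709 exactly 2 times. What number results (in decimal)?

352

709 → 1072
1072 → 352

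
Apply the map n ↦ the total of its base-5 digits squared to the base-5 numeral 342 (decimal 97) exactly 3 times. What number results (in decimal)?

97 = (3,4,2)_5 → 3² + 4² + 2² = 9 + 16 + 4 = 29
29 = (1,0,4)_5 → 1² + 0² + 4² = 1 + 0 + 16 = 17
17 = (3,2)_5 → 3² + 2² = 9 + 4 = 13

13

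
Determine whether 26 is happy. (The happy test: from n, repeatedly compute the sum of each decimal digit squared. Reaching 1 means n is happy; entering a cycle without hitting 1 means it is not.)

26 → 2² + 6² = 4 + 36 = 40
40 → 4² + 0² = 16 + 0 = 16
16 → 1² + 6² = 1 + 36 = 37
37 → 3² + 7² = 9 + 49 = 58
58 → 5² + 8² = 25 + 64 = 89
89 → 8² + 9² = 64 + 81 = 145
145 → 1² + 4² + 5² = 1 + 16 + 25 = 42
42 → 4² + 2² = 16 + 4 = 20
20 → 2² + 0² = 4 + 0 = 4
4 → 4² = 16  — 16 already seen; the sequence cycles without reaching 1.

not happy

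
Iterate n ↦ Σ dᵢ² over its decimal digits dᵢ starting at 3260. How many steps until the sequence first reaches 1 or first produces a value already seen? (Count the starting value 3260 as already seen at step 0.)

3260 → 3² + 2² + 6² + 0² = 49
49 → 4² + 9² = 97
97 → 9² + 7² = 130
130 → 1² + 3² + 0² = 10
10 → 1² + 0² = 1  — reached 1.
That took 5 steps.

5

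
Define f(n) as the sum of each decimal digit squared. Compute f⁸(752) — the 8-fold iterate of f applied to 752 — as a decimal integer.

58

752 → 7² + 5² + 2² = 78
78 → 7² + 8² = 113
113 → 1² + 1² + 3² = 11
11 → 1² + 1² = 2
2 → 2² = 4
4 → 4² = 16
16 → 1² + 6² = 37
37 → 3² + 7² = 58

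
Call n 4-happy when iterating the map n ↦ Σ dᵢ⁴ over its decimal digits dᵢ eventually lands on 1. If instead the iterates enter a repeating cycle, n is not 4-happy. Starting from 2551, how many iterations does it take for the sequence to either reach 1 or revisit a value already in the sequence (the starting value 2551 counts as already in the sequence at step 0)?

2551 → 2⁴ + 5⁴ + 5⁴ + 1⁴ = 16 + 625 + 625 + 1 = 1267
1267 → 1⁴ + 2⁴ + 6⁴ + 7⁴ = 1 + 16 + 1296 + 2401 = 3714
3714 → 3⁴ + 7⁴ + 1⁴ + 4⁴ = 81 + 2401 + 1 + 256 = 2739
2739 → 2⁴ + 7⁴ + 3⁴ + 9⁴ = 16 + 2401 + 81 + 6561 = 9059
9059 → 9⁴ + 0⁴ + 5⁴ + 9⁴ = 6561 + 0 + 625 + 6561 = 13747
13747 → 1⁴ + 3⁴ + 7⁴ + 4⁴ + 7⁴ = 1 + 81 + 2401 + 256 + 2401 = 5140
5140 → 5⁴ + 1⁴ + 4⁴ + 0⁴ = 625 + 1 + 256 + 0 = 882
882 → 8⁴ + 8⁴ + 2⁴ = 4096 + 4096 + 16 = 8208
8208 → 8⁴ + 2⁴ + 0⁴ + 8⁴ = 4096 + 16 + 0 + 4096 = 8208  — 8208 repeats.
That took 9 steps.

9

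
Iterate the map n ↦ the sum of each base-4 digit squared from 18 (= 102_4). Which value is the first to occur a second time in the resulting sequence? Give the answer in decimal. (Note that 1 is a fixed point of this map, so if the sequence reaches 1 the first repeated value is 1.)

18 = (1,0,2)_4 → 5
5 = (1,1)_4 → 2
2 = (2)_4 → 4
4 = (1,0)_4 → 1  — reached the fixed point 1.
1 → 1, so 1 is the first repeated value.

1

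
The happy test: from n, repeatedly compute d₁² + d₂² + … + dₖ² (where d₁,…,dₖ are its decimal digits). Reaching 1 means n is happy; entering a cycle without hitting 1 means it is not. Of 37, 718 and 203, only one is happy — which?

37: 37 → 58 → 89 → 145 → 42 → 20 → 4 → 16 → 37  — repeats 37 (not happy)
718: 718 → 114 → 18 → 65 → 61 → 37 → 58 → 89 → 145 → 42 → 20 → 4 → 16 → 37  — repeats 37 (not happy)
203: 203 → 13 → 10 → 1  — reaches 1 (happy)

203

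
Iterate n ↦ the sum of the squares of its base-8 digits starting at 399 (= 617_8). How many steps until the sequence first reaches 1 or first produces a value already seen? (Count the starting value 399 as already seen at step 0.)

5

399 = (6,1,7)_8 → 6² + 1² + 7² = 36 + 1 + 49 = 86
86 = (1,2,6)_8 → 1² + 2² + 6² = 1 + 4 + 36 = 41
41 = (5,1)_8 → 5² + 1² = 25 + 1 = 26
26 = (3,2)_8 → 3² + 2² = 9 + 4 = 13
13 = (1,5)_8 → 1² + 5² = 1 + 25 = 26  — 26 repeats.
That took 5 steps.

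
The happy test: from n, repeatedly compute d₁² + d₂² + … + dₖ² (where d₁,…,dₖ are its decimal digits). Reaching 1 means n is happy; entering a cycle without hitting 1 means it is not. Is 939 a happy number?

not happy

939 → 9² + 3² + 9² = 171
171 → 1² + 7² + 1² = 51
51 → 5² + 1² = 26
26 → 2² + 6² = 40
40 → 4² + 0² = 16
16 → 1² + 6² = 37
37 → 3² + 7² = 58
58 → 5² + 8² = 89
89 → 8² + 9² = 145
145 → 1² + 4² + 5² = 42
42 → 4² + 2² = 20
20 → 2² + 0² = 4
4 → 4² = 16  — 16 already seen; the sequence cycles without reaching 1.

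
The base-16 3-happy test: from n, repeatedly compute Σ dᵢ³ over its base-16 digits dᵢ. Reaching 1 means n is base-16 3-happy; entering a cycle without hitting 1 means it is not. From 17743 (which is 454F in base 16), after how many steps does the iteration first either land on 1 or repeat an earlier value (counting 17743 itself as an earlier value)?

5

17743 = (4,5,4,15)_16 → 4³ + 5³ + 4³ + 15³ = 64 + 125 + 64 + 3375 = 3628
3628 = (14,2,12)_16 → 14³ + 2³ + 12³ = 2744 + 8 + 1728 = 4480
4480 = (1,1,8,0)_16 → 1³ + 1³ + 8³ + 0³ = 1 + 1 + 512 + 0 = 514
514 = (2,0,2)_16 → 2³ + 0³ + 2³ = 8 + 0 + 8 = 16
16 = (1,0)_16 → 1³ + 0³ = 1 + 0 = 1  — reached 1.
That took 5 steps.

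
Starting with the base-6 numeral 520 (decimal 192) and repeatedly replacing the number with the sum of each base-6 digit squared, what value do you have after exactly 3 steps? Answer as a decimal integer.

192 = (5,2,0)_6 → 5² + 2² + 0² = 29
29 = (4,5)_6 → 4² + 5² = 41
41 = (1,0,5)_6 → 1² + 0² + 5² = 26

26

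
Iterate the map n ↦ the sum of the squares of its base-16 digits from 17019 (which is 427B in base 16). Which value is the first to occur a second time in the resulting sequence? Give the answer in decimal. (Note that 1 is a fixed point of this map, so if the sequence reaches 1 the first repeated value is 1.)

17019 = (4,2,7,11)_16 → 4² + 2² + 7² + 11² = 16 + 4 + 49 + 121 = 190
190 = (11,14)_16 → 11² + 14² = 121 + 196 = 317
317 = (1,3,13)_16 → 1² + 3² + 13² = 1 + 9 + 169 = 179
179 = (11,3)_16 → 11² + 3² = 121 + 9 = 130
130 = (8,2)_16 → 8² + 2² = 64 + 4 = 68
68 = (4,4)_16 → 4² + 4² = 16 + 16 = 32
32 = (2,0)_16 → 2² + 0² = 4 + 0 = 4
4 = (4)_16 → 4² = 16
16 = (1,0)_16 → 1² + 0² = 1 + 0 = 1  — reached the fixed point 1.
1 → 1, so 1 is the first repeated value.

1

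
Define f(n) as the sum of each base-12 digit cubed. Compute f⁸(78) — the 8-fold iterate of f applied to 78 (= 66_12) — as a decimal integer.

593

78 = (6,6)_12 → 6³ + 6³ = 216 + 216 = 432
432 = (3,0,0)_12 → 3³ + 0³ + 0³ = 27 + 0 + 0 = 27
27 = (2,3)_12 → 2³ + 3³ = 8 + 27 = 35
35 = (2,11)_12 → 2³ + 11³ = 8 + 1331 = 1339
1339 = (9,3,7)_12 → 9³ + 3³ + 7³ = 729 + 27 + 343 = 1099
1099 = (7,7,7)_12 → 7³ + 7³ + 7³ = 343 + 343 + 343 = 1029
1029 = (7,1,9)_12 → 7³ + 1³ + 9³ = 343 + 1 + 729 = 1073
1073 = (7,5,5)_12 → 7³ + 5³ + 5³ = 343 + 125 + 125 = 593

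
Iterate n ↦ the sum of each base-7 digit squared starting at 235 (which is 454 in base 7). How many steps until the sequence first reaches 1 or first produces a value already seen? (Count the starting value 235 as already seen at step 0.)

6

235 = (4,5,4)_7 → 4² + 5² + 4² = 16 + 25 + 16 = 57
57 = (1,1,1)_7 → 1² + 1² + 1² = 1 + 1 + 1 = 3
3 = (3)_7 → 3² = 9
9 = (1,2)_7 → 1² + 2² = 1 + 4 = 5
5 = (5)_7 → 5² = 25
25 = (3,4)_7 → 3² + 4² = 9 + 16 = 25  — 25 repeats.
That took 6 steps.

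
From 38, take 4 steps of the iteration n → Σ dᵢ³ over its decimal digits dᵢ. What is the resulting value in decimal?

134

38 → 3³ + 8³ = 539
539 → 5³ + 3³ + 9³ = 881
881 → 8³ + 8³ + 1³ = 1025
1025 → 1³ + 0³ + 2³ + 5³ = 134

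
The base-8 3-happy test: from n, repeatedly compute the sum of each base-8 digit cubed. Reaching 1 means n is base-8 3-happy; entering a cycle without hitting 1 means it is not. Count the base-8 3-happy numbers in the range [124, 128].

124: 124 → 408 → 243 → 270 → 281 → 92 → 92  — not base-8 3-happy
125: 125 → 469 → 476 → 434 → 440 → 559 → 469  — not base-8 3-happy
126: 126 → 560 → 217 → 55 → 559 → 469 → 476 → 434 → 440 → 559  — not base-8 3-happy
127: 127 → 687 → 477 → 495 → 811 → 217 → 55 → 559 → 469 → 476 → 434 → 440 → 559  — not base-8 3-happy
128: 128 → 8 → 1  — base-8 3-happy
base-8 3-happy: 128

1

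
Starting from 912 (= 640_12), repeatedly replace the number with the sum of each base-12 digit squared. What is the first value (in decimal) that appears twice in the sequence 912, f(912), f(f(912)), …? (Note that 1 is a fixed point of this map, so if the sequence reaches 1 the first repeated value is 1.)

25

912 = (6,4,0)_12 → 6² + 4² + 0² = 36 + 16 + 0 = 52
52 = (4,4)_12 → 4² + 4² = 16 + 16 = 32
32 = (2,8)_12 → 2² + 8² = 4 + 64 = 68
68 = (5,8)_12 → 5² + 8² = 25 + 64 = 89
89 = (7,5)_12 → 7² + 5² = 49 + 25 = 74
74 = (6,2)_12 → 6² + 2² = 36 + 4 = 40
40 = (3,4)_12 → 3² + 4² = 9 + 16 = 25
25 = (2,1)_12 → 2² + 1² = 4 + 1 = 5
5 = (5)_12 → 5² = 25  — 25 already appeared earlier.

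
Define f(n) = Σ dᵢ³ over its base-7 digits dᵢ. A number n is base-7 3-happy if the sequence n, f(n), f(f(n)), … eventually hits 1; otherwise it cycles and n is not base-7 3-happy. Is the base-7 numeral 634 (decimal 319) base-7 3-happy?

base-7 3-happy

319 = (6,3,4)_7 → 6³ + 3³ + 4³ = 307
307 = (6,1,6)_7 → 6³ + 1³ + 6³ = 433
433 = (1,1,5,6)_7 → 1³ + 1³ + 5³ + 6³ = 343
343 = (1,0,0,0)_7 → 1³ + 0³ + 0³ + 0³ = 1  — reached 1.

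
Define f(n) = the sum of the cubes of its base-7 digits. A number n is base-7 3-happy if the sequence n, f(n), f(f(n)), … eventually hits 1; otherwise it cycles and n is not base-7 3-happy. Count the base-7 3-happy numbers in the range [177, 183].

177: 177 → 99 → 9 → 9  (repeats 9)
178: 178 → 118 → 232 → 190 → 244 → 496 → 244  (repeats 244)
179: 179 → 155 → 29 → 65 → 17 → 35 → 125 → 251 → 341 → 557 → 137 → 197 → 65  (repeats 65)
180: 180 → 216 → 288 → 342 → 648 → 282 → 258 → 342  (repeats 342)
181: 181 → 307 → 433 → 343 → 1  (reaches 1)
182: 182 → 152 → 152  (repeats 152)
183: 183 → 153 → 243 → 405 → 219 → 99 → 9 → 9  (repeats 9)
base-7 3-happy: 181

1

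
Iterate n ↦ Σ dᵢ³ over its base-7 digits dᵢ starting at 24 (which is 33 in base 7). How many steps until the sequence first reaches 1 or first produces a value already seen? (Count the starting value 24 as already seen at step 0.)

5

24 = (3,3)_7 → 3³ + 3³ = 27 + 27 = 54
54 = (1,0,5)_7 → 1³ + 0³ + 5³ = 1 + 0 + 125 = 126
126 = (2,4,0)_7 → 2³ + 4³ + 0³ = 8 + 64 + 0 = 72
72 = (1,3,2)_7 → 1³ + 3³ + 2³ = 1 + 27 + 8 = 36
36 = (5,1)_7 → 5³ + 1³ = 125 + 1 = 126  — 126 repeats.
That took 5 steps.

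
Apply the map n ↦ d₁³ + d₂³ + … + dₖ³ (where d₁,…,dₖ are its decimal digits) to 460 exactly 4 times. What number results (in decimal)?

55

460 → 280
280 → 520
520 → 133
133 → 55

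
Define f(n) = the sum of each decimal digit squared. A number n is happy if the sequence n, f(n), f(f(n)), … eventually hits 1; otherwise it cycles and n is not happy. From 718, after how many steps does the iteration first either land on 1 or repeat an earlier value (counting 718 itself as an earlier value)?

13

718 → 7² + 1² + 8² = 114
114 → 1² + 1² + 4² = 18
18 → 1² + 8² = 65
65 → 6² + 5² = 61
61 → 6² + 1² = 37
37 → 3² + 7² = 58
58 → 5² + 8² = 89
89 → 8² + 9² = 145
145 → 1² + 4² + 5² = 42
42 → 4² + 2² = 20
20 → 2² + 0² = 4
4 → 4² = 16
16 → 1² + 6² = 37  — 37 repeats.
That took 13 steps.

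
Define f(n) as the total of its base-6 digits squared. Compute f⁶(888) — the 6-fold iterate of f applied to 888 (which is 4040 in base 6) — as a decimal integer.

888 = (4,0,4,0)_6 → 32
32 = (5,2)_6 → 29
29 = (4,5)_6 → 41
41 = (1,0,5)_6 → 26
26 = (4,2)_6 → 20
20 = (3,2)_6 → 13

13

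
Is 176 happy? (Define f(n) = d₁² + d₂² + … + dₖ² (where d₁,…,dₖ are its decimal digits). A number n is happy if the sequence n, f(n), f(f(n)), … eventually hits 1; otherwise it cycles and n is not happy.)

176 → 1² + 7² + 6² = 86
86 → 8² + 6² = 100
100 → 1² + 0² + 0² = 1  — reached 1.

happy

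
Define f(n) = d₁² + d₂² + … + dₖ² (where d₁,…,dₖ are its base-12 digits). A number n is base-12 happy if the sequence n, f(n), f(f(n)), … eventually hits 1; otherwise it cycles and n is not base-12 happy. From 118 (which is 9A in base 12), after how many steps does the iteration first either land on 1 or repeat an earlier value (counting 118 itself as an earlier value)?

10

118 = (9,10)_12 → 9² + 10² = 81 + 100 = 181
181 = (1,3,1)_12 → 1² + 3² + 1² = 1 + 9 + 1 = 11
11 = (11)_12 → 11² = 121
121 = (10,1)_12 → 10² + 1² = 100 + 1 = 101
101 = (8,5)_12 → 8² + 5² = 64 + 25 = 89
89 = (7,5)_12 → 7² + 5² = 49 + 25 = 74
74 = (6,2)_12 → 6² + 2² = 36 + 4 = 40
40 = (3,4)_12 → 3² + 4² = 9 + 16 = 25
25 = (2,1)_12 → 2² + 1² = 4 + 1 = 5
5 = (5)_12 → 5² = 25  — 25 repeats.
That took 10 steps.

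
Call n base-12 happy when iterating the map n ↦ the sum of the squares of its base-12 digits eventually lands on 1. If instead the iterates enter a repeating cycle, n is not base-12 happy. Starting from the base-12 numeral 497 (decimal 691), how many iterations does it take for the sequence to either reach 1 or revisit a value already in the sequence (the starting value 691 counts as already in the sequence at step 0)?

4

691 = (4,9,7)_12 → 146
146 = (1,0,2)_12 → 5
5 = (5)_12 → 25
25 = (2,1)_12 → 5  — 5 repeats.
That took 4 steps.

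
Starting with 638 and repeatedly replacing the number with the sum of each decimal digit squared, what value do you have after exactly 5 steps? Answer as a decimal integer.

638 → 6² + 3² + 8² = 36 + 9 + 64 = 109
109 → 1² + 0² + 9² = 1 + 0 + 81 = 82
82 → 8² + 2² = 64 + 4 = 68
68 → 6² + 8² = 36 + 64 = 100
100 → 1² + 0² + 0² = 1 + 0 + 0 = 1

1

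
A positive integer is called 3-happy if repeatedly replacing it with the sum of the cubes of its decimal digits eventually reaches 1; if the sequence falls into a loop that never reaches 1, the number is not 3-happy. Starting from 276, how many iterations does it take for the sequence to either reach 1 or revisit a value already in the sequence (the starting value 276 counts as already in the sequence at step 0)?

7

276 → 2³ + 7³ + 6³ = 567
567 → 5³ + 6³ + 7³ = 684
684 → 6³ + 8³ + 4³ = 792
792 → 7³ + 9³ + 2³ = 1080
1080 → 1³ + 0³ + 8³ + 0³ = 513
513 → 5³ + 1³ + 3³ = 153
153 → 1³ + 5³ + 3³ = 153  — 153 repeats.
That took 7 steps.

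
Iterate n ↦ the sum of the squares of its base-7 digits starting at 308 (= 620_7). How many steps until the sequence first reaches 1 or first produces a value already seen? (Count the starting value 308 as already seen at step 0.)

308 = (6,2,0)_7 → 6² + 2² + 0² = 36 + 4 + 0 = 40
40 = (5,5)_7 → 5² + 5² = 25 + 25 = 50
50 = (1,0,1)_7 → 1² + 0² + 1² = 1 + 0 + 1 = 2
2 = (2)_7 → 2² = 4
4 = (4)_7 → 4² = 16
16 = (2,2)_7 → 2² + 2² = 4 + 4 = 8
8 = (1,1)_7 → 1² + 1² = 1 + 1 = 2  — 2 repeats.
That took 7 steps.

7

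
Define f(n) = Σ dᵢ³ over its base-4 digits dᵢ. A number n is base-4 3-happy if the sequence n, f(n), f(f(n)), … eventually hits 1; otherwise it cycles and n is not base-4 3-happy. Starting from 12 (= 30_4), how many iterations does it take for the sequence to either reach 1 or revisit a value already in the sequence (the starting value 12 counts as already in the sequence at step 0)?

12 = (3,0)_4 → 3³ + 0³ = 27 + 0 = 27
27 = (1,2,3)_4 → 1³ + 2³ + 3³ = 1 + 8 + 27 = 36
36 = (2,1,0)_4 → 2³ + 1³ + 0³ = 8 + 1 + 0 = 9
9 = (2,1)_4 → 2³ + 1³ = 8 + 1 = 9  — 9 repeats.
That took 4 steps.

4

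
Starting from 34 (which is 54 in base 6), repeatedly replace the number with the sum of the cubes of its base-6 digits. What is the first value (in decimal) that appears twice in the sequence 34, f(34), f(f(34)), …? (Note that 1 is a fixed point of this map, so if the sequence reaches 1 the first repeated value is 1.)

1

34 = (5,4)_6 → 5³ + 4³ = 125 + 64 = 189
189 = (5,1,3)_6 → 5³ + 1³ + 3³ = 125 + 1 + 27 = 153
153 = (4,1,3)_6 → 4³ + 1³ + 3³ = 64 + 1 + 27 = 92
92 = (2,3,2)_6 → 2³ + 3³ + 2³ = 8 + 27 + 8 = 43
43 = (1,1,1)_6 → 1³ + 1³ + 1³ = 1 + 1 + 1 = 3
3 = (3)_6 → 3³ = 27
27 = (4,3)_6 → 4³ + 3³ = 64 + 27 = 91
91 = (2,3,1)_6 → 2³ + 3³ + 1³ = 8 + 27 + 1 = 36
36 = (1,0,0)_6 → 1³ + 0³ + 0³ = 1 + 0 + 0 = 1  — reached the fixed point 1.
1 → 1, so 1 is the first repeated value.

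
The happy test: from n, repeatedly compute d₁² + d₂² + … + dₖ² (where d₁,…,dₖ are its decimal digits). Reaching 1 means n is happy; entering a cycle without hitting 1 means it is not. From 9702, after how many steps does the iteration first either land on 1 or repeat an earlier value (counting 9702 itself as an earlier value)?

9702 → 9² + 7² + 0² + 2² = 81 + 49 + 0 + 4 = 134
134 → 1² + 3² + 4² = 1 + 9 + 16 = 26
26 → 2² + 6² = 4 + 36 = 40
40 → 4² + 0² = 16 + 0 = 16
16 → 1² + 6² = 1 + 36 = 37
37 → 3² + 7² = 9 + 49 = 58
58 → 5² + 8² = 25 + 64 = 89
89 → 8² + 9² = 64 + 81 = 145
145 → 1² + 4² + 5² = 1 + 16 + 25 = 42
42 → 4² + 2² = 16 + 4 = 20
20 → 2² + 0² = 4 + 0 = 4
4 → 4² = 16  — 16 repeats.
That took 12 steps.

12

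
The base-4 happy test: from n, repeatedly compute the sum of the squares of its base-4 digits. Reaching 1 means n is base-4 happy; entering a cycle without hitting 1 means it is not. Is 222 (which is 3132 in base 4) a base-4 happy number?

222 = (3,1,3,2)_4 → 3² + 1² + 3² + 2² = 23
23 = (1,1,3)_4 → 1² + 1² + 3² = 11
11 = (2,3)_4 → 2² + 3² = 13
13 = (3,1)_4 → 3² + 1² = 10
10 = (2,2)_4 → 2² + 2² = 8
8 = (2,0)_4 → 2² + 0² = 4
4 = (1,0)_4 → 1² + 0² = 1  — reached 1.

base-4 happy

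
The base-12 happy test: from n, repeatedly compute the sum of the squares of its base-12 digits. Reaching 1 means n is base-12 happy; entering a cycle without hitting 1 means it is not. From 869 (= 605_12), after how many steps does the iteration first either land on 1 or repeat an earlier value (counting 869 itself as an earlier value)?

869 = (6,0,5)_12 → 6² + 0² + 5² = 36 + 0 + 25 = 61
61 = (5,1)_12 → 5² + 1² = 25 + 1 = 26
26 = (2,2)_12 → 2² + 2² = 4 + 4 = 8
8 = (8)_12 → 8² = 64
64 = (5,4)_12 → 5² + 4² = 25 + 16 = 41
41 = (3,5)_12 → 3² + 5² = 9 + 25 = 34
34 = (2,10)_12 → 2² + 10² = 4 + 100 = 104
104 = (8,8)_12 → 8² + 8² = 64 + 64 = 128
128 = (10,8)_12 → 10² + 8² = 100 + 64 = 164
164 = (1,1,8)_12 → 1² + 1² + 8² = 1 + 1 + 64 = 66
66 = (5,6)_12 → 5² + 6² = 25 + 36 = 61  — 61 repeats.
That took 11 steps.

11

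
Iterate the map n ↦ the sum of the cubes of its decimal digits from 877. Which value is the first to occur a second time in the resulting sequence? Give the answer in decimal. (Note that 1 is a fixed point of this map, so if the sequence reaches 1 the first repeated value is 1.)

1

877 → 1198
1198 → 1243
1243 → 100
100 → 1  — reached the fixed point 1.
1 → 1, so 1 is the first repeated value.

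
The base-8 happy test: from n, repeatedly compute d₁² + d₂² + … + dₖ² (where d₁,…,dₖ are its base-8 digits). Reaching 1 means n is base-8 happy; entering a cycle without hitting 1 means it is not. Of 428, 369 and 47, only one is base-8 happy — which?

428

428: 428 → 77 → 27 → 18 → 8 → 1  — reaches 1 (base-8 happy)
369: 369 → 62 → 85 → 30 → 45 → 50 → 40 → 25 → 10 → 5 → 25  — repeats 25 (not base-8 happy)
47: 47 → 74 → 6 → 36 → 32 → 16 → 4 → 16  — repeats 16 (not base-8 happy)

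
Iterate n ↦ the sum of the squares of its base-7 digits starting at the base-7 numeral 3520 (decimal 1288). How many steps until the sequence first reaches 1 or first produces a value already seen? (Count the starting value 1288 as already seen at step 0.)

1288 = (3,5,2,0)_7 → 3² + 5² + 2² + 0² = 9 + 25 + 4 + 0 = 38
38 = (5,3)_7 → 5² + 3² = 25 + 9 = 34
34 = (4,6)_7 → 4² + 6² = 16 + 36 = 52
52 = (1,0,3)_7 → 1² + 0² + 3² = 1 + 0 + 9 = 10
10 = (1,3)_7 → 1² + 3² = 1 + 9 = 10  — 10 repeats.
That took 5 steps.

5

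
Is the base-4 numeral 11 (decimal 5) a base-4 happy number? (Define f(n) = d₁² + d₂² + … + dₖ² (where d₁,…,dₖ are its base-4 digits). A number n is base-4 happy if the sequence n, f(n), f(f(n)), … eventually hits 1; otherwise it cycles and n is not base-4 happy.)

base-4 happy

5 = (1,1)_4 → 1² + 1² = 1 + 1 = 2
2 = (2)_4 → 2² = 4
4 = (1,0)_4 → 1² + 0² = 1 + 0 = 1  — reached 1.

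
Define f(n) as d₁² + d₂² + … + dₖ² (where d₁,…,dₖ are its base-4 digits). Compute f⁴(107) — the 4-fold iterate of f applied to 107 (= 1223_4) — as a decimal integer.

107 = (1,2,2,3)_4 → 18
18 = (1,0,2)_4 → 5
5 = (1,1)_4 → 2
2 = (2)_4 → 4

4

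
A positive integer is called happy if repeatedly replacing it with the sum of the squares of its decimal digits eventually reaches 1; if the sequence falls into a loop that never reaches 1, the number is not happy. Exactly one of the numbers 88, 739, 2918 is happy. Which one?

739

88: 88 → 128 → 69 → 117 → 51 → 26 → 40 → 16 → 37 → 58 → 89 → 145 → 42 → 20 → 4 → 16  — repeats 16 (not happy)
739: 739 → 139 → 91 → 82 → 68 → 100 → 1  — reaches 1 (happy)
2918: 2918 → 150 → 26 → 40 → 16 → 37 → 58 → 89 → 145 → 42 → 20 → 4 → 16  — repeats 16 (not happy)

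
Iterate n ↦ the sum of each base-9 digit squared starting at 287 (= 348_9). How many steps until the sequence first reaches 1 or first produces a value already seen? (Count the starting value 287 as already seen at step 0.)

287 = (3,4,8)_9 → 3² + 4² + 8² = 89
89 = (1,0,8)_9 → 1² + 0² + 8² = 65
65 = (7,2)_9 → 7² + 2² = 53
53 = (5,8)_9 → 5² + 8² = 89  — 89 repeats.
That took 4 steps.

4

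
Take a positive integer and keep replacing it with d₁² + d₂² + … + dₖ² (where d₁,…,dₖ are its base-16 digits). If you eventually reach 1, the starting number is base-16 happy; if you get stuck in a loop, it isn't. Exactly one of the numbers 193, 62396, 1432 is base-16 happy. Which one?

193: 193 → 145 → 82 → 29 → 170 → 200 → 208 → 169 → 181 → 146 → 85 → 50 → 13 → 169  — repeats 169 (not base-16 happy)
62396: 62396 → 499 → 235 → 317 → 179 → 130 → 68 → 32 → 4 → 16 → 1  — reaches 1 (base-16 happy)
1432: 1432 → 170 → 200 → 208 → 169 → 181 → 146 → 85 → 50 → 13 → 169  — repeats 169 (not base-16 happy)

62396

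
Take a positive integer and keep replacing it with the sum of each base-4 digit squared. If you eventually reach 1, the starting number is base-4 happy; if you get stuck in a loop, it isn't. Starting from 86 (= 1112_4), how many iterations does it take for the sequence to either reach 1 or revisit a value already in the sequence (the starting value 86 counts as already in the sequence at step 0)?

5

86 = (1,1,1,2)_4 → 1² + 1² + 1² + 2² = 1 + 1 + 1 + 4 = 7
7 = (1,3)_4 → 1² + 3² = 1 + 9 = 10
10 = (2,2)_4 → 2² + 2² = 4 + 4 = 8
8 = (2,0)_4 → 2² + 0² = 4 + 0 = 4
4 = (1,0)_4 → 1² + 0² = 1 + 0 = 1  — reached 1.
That took 5 steps.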